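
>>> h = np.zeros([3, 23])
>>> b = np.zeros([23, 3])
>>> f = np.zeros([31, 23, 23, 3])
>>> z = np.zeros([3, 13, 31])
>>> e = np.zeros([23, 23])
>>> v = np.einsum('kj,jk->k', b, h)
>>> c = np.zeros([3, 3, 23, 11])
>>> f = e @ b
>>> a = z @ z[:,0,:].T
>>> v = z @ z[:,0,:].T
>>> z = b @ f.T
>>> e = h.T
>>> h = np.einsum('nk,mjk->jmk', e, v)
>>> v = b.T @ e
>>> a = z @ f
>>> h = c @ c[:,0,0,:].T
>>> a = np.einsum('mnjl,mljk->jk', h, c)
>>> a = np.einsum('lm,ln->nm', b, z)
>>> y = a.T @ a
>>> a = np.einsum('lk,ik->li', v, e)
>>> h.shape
(3, 3, 23, 3)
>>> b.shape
(23, 3)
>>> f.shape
(23, 3)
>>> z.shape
(23, 23)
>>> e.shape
(23, 3)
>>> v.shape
(3, 3)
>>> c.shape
(3, 3, 23, 11)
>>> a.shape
(3, 23)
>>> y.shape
(3, 3)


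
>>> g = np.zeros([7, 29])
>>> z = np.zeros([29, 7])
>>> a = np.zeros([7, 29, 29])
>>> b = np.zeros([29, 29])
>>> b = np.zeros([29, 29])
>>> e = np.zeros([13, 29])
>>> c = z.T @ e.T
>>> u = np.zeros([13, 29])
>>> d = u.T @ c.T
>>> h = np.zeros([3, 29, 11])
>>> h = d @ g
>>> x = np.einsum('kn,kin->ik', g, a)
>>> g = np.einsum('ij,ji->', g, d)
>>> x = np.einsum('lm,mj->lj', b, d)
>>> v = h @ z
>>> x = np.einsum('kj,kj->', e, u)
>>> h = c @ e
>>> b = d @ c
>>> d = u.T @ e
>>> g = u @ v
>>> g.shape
(13, 7)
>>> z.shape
(29, 7)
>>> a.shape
(7, 29, 29)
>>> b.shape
(29, 13)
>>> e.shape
(13, 29)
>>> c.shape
(7, 13)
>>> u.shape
(13, 29)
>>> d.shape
(29, 29)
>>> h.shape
(7, 29)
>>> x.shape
()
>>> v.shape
(29, 7)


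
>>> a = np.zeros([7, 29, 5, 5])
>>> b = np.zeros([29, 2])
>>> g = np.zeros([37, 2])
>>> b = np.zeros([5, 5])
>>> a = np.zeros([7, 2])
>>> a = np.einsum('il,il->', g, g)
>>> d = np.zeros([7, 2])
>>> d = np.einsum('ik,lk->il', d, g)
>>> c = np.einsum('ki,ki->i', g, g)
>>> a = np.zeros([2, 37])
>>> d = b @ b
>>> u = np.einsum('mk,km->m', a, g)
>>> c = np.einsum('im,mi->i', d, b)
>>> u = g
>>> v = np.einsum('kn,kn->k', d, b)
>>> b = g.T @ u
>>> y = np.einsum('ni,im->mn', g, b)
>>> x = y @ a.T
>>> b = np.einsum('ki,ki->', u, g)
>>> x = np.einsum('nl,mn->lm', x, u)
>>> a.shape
(2, 37)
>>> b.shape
()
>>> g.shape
(37, 2)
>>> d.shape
(5, 5)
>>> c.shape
(5,)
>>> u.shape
(37, 2)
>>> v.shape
(5,)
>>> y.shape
(2, 37)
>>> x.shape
(2, 37)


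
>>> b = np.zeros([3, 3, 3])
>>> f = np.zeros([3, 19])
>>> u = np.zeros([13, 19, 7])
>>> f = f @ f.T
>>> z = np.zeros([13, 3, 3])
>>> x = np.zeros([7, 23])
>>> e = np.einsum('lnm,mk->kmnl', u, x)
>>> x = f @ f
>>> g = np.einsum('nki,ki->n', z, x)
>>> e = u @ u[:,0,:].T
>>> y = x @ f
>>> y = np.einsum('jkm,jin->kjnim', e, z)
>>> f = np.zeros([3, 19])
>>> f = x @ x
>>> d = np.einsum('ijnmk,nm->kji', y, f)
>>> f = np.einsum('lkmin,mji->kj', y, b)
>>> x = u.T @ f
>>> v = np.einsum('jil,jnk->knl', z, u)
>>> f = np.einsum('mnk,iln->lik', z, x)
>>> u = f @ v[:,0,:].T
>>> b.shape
(3, 3, 3)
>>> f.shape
(19, 7, 3)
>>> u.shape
(19, 7, 7)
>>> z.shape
(13, 3, 3)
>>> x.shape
(7, 19, 3)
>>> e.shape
(13, 19, 13)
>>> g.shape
(13,)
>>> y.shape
(19, 13, 3, 3, 13)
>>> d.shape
(13, 13, 19)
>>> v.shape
(7, 19, 3)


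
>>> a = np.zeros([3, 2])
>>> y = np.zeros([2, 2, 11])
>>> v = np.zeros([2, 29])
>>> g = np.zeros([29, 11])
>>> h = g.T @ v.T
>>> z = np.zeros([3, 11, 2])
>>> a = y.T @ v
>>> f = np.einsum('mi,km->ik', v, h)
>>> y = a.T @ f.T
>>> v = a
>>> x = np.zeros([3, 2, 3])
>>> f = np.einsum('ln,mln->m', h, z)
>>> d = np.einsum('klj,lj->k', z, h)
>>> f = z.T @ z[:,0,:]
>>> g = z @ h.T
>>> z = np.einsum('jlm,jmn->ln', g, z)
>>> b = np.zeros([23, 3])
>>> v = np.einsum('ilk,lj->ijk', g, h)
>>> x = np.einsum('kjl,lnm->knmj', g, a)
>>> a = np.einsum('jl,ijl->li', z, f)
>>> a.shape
(2, 2)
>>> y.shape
(29, 2, 29)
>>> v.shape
(3, 2, 11)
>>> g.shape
(3, 11, 11)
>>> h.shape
(11, 2)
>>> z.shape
(11, 2)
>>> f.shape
(2, 11, 2)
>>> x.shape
(3, 2, 29, 11)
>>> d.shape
(3,)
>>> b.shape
(23, 3)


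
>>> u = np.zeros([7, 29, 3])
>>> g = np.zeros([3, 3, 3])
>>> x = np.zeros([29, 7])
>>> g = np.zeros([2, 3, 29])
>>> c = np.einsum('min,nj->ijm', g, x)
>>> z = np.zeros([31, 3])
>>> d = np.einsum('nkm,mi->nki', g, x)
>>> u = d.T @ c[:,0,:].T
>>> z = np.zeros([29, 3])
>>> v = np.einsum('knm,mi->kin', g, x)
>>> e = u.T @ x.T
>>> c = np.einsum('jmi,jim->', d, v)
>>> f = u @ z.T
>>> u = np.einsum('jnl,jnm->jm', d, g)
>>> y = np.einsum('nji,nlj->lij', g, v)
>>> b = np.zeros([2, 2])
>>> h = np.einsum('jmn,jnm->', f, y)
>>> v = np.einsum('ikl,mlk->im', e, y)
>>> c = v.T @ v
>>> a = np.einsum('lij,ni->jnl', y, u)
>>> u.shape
(2, 29)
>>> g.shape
(2, 3, 29)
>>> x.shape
(29, 7)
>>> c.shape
(7, 7)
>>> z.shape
(29, 3)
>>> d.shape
(2, 3, 7)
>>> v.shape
(3, 7)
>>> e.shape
(3, 3, 29)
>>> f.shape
(7, 3, 29)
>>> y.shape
(7, 29, 3)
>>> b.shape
(2, 2)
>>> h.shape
()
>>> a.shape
(3, 2, 7)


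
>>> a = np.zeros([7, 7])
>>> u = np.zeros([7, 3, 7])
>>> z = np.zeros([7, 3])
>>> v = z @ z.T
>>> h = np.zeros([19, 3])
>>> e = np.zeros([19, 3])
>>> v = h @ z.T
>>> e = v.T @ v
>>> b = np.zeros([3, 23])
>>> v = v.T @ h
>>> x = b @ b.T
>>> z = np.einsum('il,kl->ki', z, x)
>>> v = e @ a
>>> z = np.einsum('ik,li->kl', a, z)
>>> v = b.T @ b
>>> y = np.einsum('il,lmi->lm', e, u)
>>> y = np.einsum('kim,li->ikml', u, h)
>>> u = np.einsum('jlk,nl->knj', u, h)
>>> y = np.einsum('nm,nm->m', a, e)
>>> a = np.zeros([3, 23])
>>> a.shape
(3, 23)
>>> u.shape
(7, 19, 7)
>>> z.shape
(7, 3)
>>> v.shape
(23, 23)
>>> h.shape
(19, 3)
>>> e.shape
(7, 7)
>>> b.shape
(3, 23)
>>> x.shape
(3, 3)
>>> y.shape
(7,)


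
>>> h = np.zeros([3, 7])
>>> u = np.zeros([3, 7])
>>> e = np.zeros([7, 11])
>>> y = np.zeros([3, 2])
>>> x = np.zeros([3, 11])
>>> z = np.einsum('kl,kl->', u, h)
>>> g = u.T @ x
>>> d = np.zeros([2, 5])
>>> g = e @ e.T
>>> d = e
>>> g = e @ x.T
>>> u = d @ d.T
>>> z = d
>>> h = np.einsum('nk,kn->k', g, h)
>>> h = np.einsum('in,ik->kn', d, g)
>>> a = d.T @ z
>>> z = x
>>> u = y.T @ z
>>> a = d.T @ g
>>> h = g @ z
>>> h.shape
(7, 11)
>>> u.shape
(2, 11)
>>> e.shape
(7, 11)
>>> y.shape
(3, 2)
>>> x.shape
(3, 11)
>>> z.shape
(3, 11)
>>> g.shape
(7, 3)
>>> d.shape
(7, 11)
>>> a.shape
(11, 3)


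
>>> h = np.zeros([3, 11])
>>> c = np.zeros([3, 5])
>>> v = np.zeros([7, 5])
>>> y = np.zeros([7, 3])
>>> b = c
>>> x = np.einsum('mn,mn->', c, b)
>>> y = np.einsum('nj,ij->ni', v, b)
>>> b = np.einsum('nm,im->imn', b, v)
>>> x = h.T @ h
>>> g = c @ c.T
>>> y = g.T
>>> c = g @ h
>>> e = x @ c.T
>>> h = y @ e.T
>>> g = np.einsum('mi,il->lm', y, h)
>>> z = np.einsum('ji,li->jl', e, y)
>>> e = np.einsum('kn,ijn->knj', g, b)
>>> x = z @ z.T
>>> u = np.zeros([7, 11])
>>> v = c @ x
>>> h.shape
(3, 11)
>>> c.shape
(3, 11)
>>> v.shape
(3, 11)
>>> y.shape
(3, 3)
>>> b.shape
(7, 5, 3)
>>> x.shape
(11, 11)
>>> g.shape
(11, 3)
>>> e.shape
(11, 3, 5)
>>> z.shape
(11, 3)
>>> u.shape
(7, 11)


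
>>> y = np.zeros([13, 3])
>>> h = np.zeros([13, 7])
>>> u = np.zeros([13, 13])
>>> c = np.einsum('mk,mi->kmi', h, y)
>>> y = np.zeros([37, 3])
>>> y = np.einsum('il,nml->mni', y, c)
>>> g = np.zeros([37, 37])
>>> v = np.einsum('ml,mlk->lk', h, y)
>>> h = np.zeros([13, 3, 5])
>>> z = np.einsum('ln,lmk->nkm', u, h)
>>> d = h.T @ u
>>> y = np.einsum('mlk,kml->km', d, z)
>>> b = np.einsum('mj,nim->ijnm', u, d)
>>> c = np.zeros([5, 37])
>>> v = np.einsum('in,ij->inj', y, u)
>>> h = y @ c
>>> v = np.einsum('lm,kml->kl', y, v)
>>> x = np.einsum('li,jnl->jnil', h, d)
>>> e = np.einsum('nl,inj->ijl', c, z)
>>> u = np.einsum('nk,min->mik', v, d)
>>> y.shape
(13, 5)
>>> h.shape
(13, 37)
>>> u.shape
(5, 3, 13)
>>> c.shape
(5, 37)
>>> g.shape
(37, 37)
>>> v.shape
(13, 13)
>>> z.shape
(13, 5, 3)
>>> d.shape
(5, 3, 13)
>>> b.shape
(3, 13, 5, 13)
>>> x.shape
(5, 3, 37, 13)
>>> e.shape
(13, 3, 37)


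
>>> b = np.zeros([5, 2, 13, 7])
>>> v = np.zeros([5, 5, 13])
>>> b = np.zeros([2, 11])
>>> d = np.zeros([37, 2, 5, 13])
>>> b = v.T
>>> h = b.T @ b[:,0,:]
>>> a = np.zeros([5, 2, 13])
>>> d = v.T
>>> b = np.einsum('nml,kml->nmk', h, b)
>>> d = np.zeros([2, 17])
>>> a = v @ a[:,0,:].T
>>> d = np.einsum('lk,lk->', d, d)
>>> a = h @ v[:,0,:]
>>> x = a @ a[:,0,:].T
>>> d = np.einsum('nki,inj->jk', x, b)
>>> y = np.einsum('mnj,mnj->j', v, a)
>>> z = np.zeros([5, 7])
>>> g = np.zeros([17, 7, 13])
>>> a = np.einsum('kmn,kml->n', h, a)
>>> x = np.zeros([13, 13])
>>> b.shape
(5, 5, 13)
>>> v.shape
(5, 5, 13)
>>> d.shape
(13, 5)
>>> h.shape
(5, 5, 5)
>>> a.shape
(5,)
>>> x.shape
(13, 13)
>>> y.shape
(13,)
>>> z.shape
(5, 7)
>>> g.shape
(17, 7, 13)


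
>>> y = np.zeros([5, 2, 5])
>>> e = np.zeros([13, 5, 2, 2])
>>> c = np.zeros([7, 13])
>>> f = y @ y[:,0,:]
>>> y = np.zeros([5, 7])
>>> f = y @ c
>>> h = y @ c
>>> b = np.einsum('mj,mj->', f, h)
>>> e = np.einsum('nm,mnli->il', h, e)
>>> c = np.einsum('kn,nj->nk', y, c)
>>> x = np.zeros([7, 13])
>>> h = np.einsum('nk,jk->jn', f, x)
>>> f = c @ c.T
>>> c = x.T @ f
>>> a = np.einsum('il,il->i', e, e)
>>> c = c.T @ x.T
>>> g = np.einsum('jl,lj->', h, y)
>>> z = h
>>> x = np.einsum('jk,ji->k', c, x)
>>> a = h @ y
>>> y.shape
(5, 7)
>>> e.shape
(2, 2)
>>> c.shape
(7, 7)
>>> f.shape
(7, 7)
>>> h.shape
(7, 5)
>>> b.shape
()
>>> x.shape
(7,)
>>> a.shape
(7, 7)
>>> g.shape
()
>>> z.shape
(7, 5)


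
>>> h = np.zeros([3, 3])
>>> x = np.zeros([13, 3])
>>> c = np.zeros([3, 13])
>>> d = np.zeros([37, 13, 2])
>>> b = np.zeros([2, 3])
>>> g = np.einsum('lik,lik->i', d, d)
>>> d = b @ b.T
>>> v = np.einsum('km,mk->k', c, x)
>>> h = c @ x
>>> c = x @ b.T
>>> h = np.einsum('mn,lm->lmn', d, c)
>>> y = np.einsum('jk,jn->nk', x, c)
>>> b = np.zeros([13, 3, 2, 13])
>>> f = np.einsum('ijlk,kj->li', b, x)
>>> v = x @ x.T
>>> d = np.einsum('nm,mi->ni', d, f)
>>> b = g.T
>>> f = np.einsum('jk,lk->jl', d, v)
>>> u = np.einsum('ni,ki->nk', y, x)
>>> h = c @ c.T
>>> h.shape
(13, 13)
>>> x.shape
(13, 3)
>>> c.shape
(13, 2)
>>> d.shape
(2, 13)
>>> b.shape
(13,)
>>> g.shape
(13,)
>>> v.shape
(13, 13)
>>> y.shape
(2, 3)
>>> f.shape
(2, 13)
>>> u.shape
(2, 13)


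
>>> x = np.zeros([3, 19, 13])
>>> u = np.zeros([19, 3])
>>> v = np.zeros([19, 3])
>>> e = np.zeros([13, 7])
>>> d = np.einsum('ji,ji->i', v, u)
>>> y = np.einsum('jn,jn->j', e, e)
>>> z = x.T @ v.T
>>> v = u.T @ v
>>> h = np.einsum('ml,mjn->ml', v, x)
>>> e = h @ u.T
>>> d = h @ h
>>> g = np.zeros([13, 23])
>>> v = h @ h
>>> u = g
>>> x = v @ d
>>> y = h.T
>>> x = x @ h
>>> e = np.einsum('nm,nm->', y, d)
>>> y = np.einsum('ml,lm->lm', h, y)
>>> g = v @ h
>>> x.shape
(3, 3)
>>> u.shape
(13, 23)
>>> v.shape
(3, 3)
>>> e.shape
()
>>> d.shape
(3, 3)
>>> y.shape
(3, 3)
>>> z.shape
(13, 19, 19)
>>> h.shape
(3, 3)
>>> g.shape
(3, 3)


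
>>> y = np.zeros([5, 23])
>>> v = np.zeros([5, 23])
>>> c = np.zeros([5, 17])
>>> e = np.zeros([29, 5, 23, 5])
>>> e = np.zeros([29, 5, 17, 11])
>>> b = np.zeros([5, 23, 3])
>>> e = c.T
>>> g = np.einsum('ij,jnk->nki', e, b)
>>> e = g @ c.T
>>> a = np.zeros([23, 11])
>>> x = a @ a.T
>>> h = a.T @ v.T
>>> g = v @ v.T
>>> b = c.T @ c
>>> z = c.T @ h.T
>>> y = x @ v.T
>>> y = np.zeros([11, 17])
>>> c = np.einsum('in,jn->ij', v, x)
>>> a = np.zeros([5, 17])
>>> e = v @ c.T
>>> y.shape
(11, 17)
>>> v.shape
(5, 23)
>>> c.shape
(5, 23)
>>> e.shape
(5, 5)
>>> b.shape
(17, 17)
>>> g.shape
(5, 5)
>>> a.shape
(5, 17)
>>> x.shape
(23, 23)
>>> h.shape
(11, 5)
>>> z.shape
(17, 11)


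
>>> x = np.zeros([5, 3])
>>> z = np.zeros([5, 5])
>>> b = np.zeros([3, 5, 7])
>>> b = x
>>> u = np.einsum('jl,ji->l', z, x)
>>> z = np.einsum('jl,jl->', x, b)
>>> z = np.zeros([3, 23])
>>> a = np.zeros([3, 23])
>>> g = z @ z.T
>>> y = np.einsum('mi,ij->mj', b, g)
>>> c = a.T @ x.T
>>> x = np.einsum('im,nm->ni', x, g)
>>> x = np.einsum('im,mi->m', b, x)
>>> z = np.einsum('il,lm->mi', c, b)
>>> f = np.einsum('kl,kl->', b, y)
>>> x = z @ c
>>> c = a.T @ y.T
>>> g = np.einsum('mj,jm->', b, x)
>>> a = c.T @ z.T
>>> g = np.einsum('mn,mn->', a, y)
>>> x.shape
(3, 5)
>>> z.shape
(3, 23)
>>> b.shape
(5, 3)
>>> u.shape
(5,)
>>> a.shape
(5, 3)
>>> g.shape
()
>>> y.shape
(5, 3)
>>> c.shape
(23, 5)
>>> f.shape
()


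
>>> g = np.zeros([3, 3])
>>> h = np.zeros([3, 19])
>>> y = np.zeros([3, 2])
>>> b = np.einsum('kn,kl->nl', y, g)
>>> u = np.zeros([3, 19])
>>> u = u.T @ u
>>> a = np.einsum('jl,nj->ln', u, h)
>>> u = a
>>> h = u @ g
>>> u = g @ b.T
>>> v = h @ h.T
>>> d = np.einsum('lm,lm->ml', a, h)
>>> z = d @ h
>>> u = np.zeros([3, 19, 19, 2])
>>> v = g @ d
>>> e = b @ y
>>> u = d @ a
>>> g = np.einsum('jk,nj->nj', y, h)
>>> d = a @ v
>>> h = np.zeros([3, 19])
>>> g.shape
(19, 3)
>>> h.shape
(3, 19)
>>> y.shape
(3, 2)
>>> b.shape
(2, 3)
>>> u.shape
(3, 3)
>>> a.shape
(19, 3)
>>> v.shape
(3, 19)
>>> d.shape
(19, 19)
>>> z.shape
(3, 3)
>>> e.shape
(2, 2)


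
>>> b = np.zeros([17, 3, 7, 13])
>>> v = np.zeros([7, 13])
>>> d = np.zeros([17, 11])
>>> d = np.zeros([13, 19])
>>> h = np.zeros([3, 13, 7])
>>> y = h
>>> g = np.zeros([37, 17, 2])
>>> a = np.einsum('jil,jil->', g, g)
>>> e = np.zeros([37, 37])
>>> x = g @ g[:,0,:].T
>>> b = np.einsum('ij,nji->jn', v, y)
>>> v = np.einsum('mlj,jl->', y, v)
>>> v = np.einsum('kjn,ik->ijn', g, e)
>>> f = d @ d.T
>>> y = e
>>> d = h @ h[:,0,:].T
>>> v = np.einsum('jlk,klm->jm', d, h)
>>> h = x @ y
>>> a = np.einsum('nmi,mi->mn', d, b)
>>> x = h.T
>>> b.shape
(13, 3)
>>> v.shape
(3, 7)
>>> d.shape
(3, 13, 3)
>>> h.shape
(37, 17, 37)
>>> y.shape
(37, 37)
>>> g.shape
(37, 17, 2)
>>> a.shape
(13, 3)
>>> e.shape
(37, 37)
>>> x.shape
(37, 17, 37)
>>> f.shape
(13, 13)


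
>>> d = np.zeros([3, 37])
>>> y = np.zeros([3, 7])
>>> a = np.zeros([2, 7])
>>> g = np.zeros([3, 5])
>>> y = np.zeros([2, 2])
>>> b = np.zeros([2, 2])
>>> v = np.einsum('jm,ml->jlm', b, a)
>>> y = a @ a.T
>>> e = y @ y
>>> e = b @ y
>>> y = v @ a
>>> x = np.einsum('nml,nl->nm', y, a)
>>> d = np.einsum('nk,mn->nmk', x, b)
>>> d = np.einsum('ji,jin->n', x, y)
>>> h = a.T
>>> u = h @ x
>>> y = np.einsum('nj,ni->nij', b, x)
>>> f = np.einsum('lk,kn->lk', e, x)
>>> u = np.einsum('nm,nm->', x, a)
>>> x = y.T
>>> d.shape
(7,)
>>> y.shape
(2, 7, 2)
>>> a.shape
(2, 7)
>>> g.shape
(3, 5)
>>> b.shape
(2, 2)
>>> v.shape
(2, 7, 2)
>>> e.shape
(2, 2)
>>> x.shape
(2, 7, 2)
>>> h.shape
(7, 2)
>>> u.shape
()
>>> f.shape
(2, 2)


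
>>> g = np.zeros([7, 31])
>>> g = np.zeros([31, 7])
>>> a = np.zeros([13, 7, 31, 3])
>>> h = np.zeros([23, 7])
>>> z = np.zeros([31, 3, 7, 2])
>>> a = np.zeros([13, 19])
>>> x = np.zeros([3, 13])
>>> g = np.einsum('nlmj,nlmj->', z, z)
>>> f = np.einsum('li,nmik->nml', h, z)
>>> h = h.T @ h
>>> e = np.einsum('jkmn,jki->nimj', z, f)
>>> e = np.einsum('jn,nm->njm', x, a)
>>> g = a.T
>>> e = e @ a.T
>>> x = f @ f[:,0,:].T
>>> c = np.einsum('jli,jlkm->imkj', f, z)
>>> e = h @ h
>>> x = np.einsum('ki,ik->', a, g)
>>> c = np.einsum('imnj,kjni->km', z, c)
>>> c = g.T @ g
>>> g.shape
(19, 13)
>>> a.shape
(13, 19)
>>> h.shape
(7, 7)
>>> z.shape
(31, 3, 7, 2)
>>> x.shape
()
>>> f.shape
(31, 3, 23)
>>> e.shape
(7, 7)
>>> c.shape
(13, 13)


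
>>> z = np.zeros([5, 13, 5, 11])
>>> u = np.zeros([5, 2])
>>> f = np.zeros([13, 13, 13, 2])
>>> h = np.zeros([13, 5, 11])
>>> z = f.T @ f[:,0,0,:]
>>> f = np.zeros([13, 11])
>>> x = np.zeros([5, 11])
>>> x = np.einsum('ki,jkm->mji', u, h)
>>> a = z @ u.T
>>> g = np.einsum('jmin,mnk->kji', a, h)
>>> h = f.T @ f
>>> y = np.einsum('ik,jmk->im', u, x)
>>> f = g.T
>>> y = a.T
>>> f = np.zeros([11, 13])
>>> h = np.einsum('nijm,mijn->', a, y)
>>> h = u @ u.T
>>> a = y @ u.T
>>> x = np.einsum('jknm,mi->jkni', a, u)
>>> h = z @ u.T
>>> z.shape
(2, 13, 13, 2)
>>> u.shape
(5, 2)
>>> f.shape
(11, 13)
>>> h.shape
(2, 13, 13, 5)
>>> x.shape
(5, 13, 13, 2)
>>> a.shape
(5, 13, 13, 5)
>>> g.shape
(11, 2, 13)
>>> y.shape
(5, 13, 13, 2)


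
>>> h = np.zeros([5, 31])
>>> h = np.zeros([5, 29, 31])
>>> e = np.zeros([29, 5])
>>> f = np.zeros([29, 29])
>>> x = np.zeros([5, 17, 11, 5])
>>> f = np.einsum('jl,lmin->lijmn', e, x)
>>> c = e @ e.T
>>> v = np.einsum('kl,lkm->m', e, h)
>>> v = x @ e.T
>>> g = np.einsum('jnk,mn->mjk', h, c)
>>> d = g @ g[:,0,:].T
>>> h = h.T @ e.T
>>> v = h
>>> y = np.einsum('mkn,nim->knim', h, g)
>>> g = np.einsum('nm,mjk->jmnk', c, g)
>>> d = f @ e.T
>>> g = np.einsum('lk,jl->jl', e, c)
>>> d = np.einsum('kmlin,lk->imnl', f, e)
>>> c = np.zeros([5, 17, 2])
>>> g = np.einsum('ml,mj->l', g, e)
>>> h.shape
(31, 29, 29)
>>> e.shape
(29, 5)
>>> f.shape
(5, 11, 29, 17, 5)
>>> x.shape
(5, 17, 11, 5)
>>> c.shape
(5, 17, 2)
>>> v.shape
(31, 29, 29)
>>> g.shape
(29,)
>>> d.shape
(17, 11, 5, 29)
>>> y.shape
(29, 29, 5, 31)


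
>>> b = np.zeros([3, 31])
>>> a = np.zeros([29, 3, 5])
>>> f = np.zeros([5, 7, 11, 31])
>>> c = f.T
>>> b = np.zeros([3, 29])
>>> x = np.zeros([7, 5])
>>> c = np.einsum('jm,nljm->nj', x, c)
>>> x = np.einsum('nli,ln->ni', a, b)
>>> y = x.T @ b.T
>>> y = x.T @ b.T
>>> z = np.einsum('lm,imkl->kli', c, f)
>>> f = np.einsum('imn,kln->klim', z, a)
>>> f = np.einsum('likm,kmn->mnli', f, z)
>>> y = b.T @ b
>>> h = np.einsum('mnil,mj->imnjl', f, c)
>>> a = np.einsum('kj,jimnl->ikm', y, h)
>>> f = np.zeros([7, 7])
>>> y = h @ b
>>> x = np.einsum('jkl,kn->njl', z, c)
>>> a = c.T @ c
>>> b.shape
(3, 29)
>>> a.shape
(7, 7)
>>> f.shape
(7, 7)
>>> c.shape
(31, 7)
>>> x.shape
(7, 11, 5)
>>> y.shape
(29, 31, 5, 7, 29)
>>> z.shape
(11, 31, 5)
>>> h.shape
(29, 31, 5, 7, 3)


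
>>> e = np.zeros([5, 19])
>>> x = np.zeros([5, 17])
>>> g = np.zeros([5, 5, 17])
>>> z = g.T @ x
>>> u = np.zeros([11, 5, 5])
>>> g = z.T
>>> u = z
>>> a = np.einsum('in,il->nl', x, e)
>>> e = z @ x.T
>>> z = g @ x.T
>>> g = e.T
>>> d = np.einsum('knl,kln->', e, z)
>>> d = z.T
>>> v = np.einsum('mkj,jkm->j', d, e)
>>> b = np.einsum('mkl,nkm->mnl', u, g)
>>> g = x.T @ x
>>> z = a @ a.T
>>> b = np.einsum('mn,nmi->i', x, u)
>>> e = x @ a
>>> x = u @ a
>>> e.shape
(5, 19)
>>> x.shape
(17, 5, 19)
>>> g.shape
(17, 17)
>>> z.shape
(17, 17)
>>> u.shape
(17, 5, 17)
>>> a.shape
(17, 19)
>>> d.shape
(5, 5, 17)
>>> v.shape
(17,)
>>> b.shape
(17,)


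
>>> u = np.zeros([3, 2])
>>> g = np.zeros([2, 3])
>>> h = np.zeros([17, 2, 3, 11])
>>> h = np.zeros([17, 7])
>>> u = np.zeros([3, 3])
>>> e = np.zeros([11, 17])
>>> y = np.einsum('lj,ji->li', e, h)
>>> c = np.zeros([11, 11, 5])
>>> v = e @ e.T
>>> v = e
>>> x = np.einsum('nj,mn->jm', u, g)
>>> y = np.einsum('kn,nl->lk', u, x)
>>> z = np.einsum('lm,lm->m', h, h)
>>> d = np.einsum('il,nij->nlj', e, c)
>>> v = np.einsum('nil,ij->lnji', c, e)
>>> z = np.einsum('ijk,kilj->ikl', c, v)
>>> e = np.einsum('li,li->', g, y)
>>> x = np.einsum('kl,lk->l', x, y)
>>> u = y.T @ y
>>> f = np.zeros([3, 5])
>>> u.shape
(3, 3)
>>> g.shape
(2, 3)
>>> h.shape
(17, 7)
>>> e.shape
()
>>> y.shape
(2, 3)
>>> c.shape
(11, 11, 5)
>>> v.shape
(5, 11, 17, 11)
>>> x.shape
(2,)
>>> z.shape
(11, 5, 17)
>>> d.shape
(11, 17, 5)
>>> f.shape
(3, 5)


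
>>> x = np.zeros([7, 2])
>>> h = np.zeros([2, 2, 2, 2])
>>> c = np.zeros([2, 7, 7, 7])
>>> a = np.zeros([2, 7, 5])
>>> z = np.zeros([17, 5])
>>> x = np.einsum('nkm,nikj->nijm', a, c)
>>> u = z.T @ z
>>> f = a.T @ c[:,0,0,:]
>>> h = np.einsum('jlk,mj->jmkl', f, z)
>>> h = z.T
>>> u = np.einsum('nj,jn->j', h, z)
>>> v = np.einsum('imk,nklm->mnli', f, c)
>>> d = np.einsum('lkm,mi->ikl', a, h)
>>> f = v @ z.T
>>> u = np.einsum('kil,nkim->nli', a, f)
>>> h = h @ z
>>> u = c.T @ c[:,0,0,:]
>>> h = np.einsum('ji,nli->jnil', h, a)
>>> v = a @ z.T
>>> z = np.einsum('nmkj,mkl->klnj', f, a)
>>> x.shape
(2, 7, 7, 5)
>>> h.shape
(5, 2, 5, 7)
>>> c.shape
(2, 7, 7, 7)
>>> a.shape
(2, 7, 5)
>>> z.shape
(7, 5, 7, 17)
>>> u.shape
(7, 7, 7, 7)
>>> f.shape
(7, 2, 7, 17)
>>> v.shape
(2, 7, 17)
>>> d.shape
(17, 7, 2)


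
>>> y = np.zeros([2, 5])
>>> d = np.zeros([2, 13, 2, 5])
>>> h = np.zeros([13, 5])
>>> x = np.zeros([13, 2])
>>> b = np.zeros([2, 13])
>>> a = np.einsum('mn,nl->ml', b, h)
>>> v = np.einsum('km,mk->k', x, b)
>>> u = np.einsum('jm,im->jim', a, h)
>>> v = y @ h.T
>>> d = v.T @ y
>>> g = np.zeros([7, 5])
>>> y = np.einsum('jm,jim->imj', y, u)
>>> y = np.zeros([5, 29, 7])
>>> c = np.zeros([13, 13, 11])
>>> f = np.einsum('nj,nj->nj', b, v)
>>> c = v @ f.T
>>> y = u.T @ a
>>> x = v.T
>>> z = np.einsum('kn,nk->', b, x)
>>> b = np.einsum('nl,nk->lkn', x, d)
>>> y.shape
(5, 13, 5)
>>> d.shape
(13, 5)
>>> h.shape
(13, 5)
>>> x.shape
(13, 2)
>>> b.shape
(2, 5, 13)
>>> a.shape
(2, 5)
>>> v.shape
(2, 13)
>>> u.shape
(2, 13, 5)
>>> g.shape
(7, 5)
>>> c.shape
(2, 2)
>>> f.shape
(2, 13)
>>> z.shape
()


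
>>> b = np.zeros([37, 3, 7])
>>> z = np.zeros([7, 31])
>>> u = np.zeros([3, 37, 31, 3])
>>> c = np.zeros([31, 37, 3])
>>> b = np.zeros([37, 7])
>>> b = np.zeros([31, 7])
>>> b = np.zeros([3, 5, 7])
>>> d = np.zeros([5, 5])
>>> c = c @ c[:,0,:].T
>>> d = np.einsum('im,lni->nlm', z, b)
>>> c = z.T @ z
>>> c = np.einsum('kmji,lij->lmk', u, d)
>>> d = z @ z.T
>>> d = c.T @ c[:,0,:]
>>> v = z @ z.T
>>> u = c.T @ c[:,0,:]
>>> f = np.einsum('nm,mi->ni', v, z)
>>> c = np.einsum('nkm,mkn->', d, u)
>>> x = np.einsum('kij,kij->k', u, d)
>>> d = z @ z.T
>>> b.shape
(3, 5, 7)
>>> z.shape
(7, 31)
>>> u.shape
(3, 37, 3)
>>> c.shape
()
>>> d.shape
(7, 7)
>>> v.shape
(7, 7)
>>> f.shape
(7, 31)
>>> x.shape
(3,)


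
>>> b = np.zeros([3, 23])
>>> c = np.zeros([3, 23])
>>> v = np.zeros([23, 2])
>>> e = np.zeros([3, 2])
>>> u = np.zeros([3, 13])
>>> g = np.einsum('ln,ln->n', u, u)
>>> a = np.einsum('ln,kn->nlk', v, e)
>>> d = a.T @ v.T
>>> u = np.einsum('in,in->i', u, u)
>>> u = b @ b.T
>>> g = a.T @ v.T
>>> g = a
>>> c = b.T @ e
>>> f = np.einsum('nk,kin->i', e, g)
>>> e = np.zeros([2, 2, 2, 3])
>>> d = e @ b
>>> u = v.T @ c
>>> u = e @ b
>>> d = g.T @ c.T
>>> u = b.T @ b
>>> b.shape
(3, 23)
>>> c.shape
(23, 2)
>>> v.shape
(23, 2)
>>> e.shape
(2, 2, 2, 3)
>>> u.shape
(23, 23)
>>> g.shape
(2, 23, 3)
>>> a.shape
(2, 23, 3)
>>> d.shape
(3, 23, 23)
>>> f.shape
(23,)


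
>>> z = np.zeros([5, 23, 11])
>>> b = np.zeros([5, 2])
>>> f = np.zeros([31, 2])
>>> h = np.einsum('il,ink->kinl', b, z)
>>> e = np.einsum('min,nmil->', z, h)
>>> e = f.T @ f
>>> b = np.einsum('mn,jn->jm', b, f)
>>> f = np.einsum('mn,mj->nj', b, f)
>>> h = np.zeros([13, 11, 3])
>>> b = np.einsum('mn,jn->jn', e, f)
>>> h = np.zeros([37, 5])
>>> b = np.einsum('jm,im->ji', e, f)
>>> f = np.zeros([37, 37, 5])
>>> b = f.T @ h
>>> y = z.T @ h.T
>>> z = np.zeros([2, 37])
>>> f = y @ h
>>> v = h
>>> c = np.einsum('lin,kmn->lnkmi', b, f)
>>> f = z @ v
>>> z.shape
(2, 37)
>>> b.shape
(5, 37, 5)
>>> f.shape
(2, 5)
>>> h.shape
(37, 5)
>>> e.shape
(2, 2)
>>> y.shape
(11, 23, 37)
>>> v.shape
(37, 5)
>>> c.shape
(5, 5, 11, 23, 37)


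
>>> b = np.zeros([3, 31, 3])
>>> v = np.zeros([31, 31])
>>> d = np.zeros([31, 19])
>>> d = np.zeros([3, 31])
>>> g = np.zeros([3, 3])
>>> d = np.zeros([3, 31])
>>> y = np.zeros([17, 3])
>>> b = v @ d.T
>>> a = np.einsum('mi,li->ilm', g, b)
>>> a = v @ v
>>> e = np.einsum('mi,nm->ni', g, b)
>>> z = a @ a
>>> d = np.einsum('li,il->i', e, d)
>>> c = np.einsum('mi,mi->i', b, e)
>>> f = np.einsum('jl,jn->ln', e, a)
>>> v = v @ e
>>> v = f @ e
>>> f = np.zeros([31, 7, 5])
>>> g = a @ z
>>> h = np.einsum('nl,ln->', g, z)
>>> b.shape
(31, 3)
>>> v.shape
(3, 3)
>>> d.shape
(3,)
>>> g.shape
(31, 31)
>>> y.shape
(17, 3)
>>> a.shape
(31, 31)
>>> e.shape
(31, 3)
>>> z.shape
(31, 31)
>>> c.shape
(3,)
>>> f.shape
(31, 7, 5)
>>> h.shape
()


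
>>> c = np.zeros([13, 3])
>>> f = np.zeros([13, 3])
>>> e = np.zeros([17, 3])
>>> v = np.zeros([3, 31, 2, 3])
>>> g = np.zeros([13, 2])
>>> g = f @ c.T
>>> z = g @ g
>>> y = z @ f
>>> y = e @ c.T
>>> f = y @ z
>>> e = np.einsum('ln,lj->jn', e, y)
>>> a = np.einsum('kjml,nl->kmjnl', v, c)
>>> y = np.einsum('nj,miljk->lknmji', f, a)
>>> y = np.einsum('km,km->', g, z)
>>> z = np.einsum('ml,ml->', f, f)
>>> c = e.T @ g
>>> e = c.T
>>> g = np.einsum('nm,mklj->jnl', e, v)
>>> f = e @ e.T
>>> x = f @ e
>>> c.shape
(3, 13)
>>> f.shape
(13, 13)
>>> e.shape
(13, 3)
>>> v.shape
(3, 31, 2, 3)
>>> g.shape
(3, 13, 2)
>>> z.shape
()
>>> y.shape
()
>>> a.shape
(3, 2, 31, 13, 3)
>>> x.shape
(13, 3)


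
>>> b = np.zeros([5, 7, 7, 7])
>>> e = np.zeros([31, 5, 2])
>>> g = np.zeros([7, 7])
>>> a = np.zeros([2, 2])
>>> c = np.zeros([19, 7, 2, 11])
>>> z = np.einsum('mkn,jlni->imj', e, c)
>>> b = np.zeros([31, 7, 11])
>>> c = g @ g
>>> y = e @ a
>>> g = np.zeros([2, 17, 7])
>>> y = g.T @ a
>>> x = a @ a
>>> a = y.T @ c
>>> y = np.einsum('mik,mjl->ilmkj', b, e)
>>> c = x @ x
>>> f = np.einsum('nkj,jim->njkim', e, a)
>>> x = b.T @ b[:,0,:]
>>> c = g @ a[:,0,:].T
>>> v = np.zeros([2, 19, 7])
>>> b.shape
(31, 7, 11)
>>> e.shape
(31, 5, 2)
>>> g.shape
(2, 17, 7)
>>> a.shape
(2, 17, 7)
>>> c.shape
(2, 17, 2)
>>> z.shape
(11, 31, 19)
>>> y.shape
(7, 2, 31, 11, 5)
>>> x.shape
(11, 7, 11)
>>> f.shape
(31, 2, 5, 17, 7)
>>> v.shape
(2, 19, 7)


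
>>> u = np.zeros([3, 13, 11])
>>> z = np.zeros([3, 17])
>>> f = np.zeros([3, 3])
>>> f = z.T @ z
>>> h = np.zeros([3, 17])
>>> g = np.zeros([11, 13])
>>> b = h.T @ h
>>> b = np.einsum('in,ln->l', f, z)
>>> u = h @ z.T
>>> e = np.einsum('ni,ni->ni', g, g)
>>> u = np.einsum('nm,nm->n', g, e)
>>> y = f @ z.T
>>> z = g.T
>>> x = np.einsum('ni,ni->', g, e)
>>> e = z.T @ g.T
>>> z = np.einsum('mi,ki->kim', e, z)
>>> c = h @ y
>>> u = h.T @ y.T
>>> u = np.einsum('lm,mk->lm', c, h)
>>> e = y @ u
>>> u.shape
(3, 3)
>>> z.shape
(13, 11, 11)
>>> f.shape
(17, 17)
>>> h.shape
(3, 17)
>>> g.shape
(11, 13)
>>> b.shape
(3,)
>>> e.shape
(17, 3)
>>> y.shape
(17, 3)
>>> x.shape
()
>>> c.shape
(3, 3)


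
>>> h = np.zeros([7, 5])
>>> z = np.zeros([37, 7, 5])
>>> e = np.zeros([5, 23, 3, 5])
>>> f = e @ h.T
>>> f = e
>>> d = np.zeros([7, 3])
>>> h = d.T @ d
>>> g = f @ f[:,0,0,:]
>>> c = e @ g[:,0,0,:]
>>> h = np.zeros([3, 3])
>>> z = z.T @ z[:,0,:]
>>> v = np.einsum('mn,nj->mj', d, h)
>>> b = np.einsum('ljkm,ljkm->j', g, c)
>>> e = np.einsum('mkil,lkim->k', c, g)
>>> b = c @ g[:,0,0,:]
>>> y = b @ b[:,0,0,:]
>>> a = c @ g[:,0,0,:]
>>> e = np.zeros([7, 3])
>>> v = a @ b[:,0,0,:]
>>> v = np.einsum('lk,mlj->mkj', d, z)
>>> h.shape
(3, 3)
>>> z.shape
(5, 7, 5)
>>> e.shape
(7, 3)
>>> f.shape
(5, 23, 3, 5)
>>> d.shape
(7, 3)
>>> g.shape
(5, 23, 3, 5)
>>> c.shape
(5, 23, 3, 5)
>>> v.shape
(5, 3, 5)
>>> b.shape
(5, 23, 3, 5)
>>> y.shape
(5, 23, 3, 5)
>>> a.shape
(5, 23, 3, 5)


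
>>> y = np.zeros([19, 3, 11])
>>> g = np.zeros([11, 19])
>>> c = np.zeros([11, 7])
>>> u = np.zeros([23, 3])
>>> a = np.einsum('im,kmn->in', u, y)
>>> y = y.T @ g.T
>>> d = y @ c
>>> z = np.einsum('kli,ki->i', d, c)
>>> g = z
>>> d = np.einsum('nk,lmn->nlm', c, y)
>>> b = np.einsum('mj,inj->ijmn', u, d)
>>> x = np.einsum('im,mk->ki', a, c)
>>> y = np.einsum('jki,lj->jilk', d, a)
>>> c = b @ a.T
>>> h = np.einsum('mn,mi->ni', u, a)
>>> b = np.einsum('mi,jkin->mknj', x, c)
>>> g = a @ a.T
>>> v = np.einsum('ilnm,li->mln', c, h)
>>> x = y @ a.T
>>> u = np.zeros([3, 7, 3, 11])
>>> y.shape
(11, 3, 23, 11)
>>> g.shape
(23, 23)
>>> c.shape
(11, 3, 23, 23)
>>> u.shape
(3, 7, 3, 11)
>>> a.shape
(23, 11)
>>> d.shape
(11, 11, 3)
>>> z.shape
(7,)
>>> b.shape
(7, 3, 23, 11)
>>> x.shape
(11, 3, 23, 23)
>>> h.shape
(3, 11)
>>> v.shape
(23, 3, 23)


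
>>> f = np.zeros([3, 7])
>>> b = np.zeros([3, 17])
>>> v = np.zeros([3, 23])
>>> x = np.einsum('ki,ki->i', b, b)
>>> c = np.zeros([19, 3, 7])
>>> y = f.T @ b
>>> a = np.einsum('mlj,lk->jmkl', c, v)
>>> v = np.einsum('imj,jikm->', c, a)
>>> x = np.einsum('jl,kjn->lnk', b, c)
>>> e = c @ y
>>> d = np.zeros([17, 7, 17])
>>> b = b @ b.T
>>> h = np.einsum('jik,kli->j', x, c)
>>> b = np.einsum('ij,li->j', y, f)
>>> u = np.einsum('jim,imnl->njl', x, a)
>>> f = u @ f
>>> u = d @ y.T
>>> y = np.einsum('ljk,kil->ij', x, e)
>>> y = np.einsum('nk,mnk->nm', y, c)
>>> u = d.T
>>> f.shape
(23, 17, 7)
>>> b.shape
(17,)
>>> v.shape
()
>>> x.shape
(17, 7, 19)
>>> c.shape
(19, 3, 7)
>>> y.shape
(3, 19)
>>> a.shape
(7, 19, 23, 3)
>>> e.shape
(19, 3, 17)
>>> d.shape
(17, 7, 17)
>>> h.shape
(17,)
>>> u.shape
(17, 7, 17)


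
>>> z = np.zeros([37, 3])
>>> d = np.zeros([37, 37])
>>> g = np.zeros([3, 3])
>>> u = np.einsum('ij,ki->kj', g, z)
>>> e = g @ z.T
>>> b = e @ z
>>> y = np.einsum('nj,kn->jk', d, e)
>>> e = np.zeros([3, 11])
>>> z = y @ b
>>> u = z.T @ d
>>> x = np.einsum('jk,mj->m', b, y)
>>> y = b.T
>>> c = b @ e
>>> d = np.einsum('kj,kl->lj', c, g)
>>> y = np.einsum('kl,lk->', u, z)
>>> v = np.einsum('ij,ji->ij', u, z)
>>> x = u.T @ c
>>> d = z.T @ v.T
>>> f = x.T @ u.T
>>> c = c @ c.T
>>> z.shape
(37, 3)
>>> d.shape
(3, 3)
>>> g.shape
(3, 3)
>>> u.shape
(3, 37)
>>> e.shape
(3, 11)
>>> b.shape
(3, 3)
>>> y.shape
()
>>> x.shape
(37, 11)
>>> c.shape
(3, 3)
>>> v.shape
(3, 37)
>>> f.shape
(11, 3)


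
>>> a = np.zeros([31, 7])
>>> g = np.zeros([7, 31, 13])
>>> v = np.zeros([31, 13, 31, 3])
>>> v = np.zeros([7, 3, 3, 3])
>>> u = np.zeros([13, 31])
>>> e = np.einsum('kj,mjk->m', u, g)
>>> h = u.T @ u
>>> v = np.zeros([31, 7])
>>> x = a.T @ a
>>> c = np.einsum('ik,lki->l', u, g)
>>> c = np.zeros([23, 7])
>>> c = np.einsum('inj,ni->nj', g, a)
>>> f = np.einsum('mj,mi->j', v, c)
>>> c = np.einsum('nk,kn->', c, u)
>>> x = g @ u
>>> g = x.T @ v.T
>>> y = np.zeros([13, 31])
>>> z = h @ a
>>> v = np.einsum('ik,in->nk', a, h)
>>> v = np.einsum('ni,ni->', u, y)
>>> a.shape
(31, 7)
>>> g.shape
(31, 31, 31)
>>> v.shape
()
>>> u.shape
(13, 31)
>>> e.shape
(7,)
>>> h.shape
(31, 31)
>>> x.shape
(7, 31, 31)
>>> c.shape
()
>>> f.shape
(7,)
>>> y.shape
(13, 31)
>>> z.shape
(31, 7)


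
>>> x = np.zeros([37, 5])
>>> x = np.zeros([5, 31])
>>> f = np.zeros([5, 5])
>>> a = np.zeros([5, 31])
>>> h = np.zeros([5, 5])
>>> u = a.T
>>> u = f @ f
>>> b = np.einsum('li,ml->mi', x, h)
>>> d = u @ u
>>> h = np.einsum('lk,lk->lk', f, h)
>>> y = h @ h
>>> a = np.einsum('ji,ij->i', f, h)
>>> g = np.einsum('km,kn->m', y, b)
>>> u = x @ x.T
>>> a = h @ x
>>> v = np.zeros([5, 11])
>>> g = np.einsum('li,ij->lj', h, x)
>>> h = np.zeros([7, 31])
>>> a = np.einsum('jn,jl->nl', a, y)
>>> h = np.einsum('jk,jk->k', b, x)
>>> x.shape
(5, 31)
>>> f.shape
(5, 5)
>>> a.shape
(31, 5)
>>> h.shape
(31,)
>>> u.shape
(5, 5)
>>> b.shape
(5, 31)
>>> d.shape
(5, 5)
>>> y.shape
(5, 5)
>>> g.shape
(5, 31)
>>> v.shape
(5, 11)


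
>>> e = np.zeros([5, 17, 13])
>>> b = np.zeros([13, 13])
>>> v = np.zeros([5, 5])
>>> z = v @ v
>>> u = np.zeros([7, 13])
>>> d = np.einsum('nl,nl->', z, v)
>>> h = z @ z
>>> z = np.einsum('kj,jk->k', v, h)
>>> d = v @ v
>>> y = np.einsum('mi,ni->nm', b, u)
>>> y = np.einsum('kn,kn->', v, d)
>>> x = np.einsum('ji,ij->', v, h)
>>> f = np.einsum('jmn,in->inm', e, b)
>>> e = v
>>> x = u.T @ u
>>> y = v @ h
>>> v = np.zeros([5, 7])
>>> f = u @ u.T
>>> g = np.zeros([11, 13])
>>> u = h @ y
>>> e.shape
(5, 5)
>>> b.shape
(13, 13)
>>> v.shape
(5, 7)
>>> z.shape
(5,)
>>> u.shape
(5, 5)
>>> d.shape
(5, 5)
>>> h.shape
(5, 5)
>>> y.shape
(5, 5)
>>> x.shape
(13, 13)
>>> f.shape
(7, 7)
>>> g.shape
(11, 13)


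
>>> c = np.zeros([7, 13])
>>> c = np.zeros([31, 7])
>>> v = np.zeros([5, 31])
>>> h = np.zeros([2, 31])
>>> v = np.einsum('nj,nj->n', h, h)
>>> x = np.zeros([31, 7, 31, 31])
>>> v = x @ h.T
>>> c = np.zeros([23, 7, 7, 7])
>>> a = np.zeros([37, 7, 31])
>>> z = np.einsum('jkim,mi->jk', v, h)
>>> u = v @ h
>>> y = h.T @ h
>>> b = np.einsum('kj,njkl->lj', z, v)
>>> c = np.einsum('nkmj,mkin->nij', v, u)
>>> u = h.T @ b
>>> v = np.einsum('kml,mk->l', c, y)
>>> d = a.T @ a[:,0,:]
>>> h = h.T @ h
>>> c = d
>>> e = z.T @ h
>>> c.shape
(31, 7, 31)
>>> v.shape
(2,)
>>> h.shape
(31, 31)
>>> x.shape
(31, 7, 31, 31)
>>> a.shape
(37, 7, 31)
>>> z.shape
(31, 7)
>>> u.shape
(31, 7)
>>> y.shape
(31, 31)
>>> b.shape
(2, 7)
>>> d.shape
(31, 7, 31)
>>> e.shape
(7, 31)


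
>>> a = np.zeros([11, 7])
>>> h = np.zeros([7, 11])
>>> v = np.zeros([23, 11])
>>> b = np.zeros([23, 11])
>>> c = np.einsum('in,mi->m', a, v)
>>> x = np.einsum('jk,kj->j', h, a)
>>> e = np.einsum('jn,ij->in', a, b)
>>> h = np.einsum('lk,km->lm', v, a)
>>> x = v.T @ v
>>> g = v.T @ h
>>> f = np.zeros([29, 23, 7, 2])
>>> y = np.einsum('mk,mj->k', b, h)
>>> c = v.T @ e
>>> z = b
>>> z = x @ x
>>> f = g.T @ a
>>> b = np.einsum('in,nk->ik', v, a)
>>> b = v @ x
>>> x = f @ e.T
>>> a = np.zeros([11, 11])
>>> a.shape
(11, 11)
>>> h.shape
(23, 7)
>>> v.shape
(23, 11)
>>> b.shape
(23, 11)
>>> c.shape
(11, 7)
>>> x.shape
(7, 23)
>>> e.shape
(23, 7)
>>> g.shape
(11, 7)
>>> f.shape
(7, 7)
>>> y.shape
(11,)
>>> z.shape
(11, 11)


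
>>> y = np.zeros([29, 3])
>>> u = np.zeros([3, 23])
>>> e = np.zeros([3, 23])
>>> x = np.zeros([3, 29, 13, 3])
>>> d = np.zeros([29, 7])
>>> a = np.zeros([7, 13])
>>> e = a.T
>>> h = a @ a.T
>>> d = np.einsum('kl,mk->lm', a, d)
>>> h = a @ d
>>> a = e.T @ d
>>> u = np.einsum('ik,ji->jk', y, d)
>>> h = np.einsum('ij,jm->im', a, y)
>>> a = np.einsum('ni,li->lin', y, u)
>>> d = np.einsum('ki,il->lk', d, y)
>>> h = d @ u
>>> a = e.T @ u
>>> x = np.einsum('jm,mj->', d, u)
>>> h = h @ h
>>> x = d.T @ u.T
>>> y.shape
(29, 3)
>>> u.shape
(13, 3)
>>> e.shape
(13, 7)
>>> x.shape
(13, 13)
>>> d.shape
(3, 13)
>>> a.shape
(7, 3)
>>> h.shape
(3, 3)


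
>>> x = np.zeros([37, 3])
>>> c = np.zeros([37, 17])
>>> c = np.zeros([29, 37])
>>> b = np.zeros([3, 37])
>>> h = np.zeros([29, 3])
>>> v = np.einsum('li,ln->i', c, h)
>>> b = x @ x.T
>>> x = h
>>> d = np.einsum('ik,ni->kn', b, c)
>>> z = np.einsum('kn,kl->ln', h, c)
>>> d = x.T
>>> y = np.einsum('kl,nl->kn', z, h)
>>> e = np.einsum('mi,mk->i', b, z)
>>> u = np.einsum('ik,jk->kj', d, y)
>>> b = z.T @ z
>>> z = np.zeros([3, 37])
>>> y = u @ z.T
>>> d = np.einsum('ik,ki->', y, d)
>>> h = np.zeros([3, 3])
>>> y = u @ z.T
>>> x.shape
(29, 3)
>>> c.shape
(29, 37)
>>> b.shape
(3, 3)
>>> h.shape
(3, 3)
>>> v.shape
(37,)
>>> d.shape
()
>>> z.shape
(3, 37)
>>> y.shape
(29, 3)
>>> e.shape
(37,)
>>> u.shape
(29, 37)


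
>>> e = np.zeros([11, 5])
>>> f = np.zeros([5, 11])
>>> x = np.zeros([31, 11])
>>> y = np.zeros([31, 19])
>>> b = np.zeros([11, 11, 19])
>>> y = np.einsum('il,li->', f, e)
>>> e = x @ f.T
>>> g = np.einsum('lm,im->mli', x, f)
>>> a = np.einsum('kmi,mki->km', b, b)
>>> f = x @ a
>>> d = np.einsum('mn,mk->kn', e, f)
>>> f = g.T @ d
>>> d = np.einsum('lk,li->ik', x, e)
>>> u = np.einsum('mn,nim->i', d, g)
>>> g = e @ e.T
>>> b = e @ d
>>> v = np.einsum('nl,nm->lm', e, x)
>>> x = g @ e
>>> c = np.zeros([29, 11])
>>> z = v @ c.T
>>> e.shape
(31, 5)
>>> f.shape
(5, 31, 5)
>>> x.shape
(31, 5)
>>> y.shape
()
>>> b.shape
(31, 11)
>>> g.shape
(31, 31)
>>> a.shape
(11, 11)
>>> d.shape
(5, 11)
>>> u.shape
(31,)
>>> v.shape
(5, 11)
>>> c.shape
(29, 11)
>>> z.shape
(5, 29)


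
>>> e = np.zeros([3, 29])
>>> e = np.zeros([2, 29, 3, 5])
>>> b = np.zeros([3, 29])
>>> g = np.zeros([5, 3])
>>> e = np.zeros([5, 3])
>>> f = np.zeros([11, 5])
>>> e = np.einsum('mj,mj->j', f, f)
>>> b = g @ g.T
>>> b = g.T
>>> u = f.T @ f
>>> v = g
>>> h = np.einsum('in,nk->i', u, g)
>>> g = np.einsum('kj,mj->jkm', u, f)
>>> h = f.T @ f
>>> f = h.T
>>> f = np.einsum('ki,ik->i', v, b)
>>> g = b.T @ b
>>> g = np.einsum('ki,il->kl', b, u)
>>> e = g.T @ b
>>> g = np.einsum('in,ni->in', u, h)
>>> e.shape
(5, 5)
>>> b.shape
(3, 5)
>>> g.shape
(5, 5)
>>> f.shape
(3,)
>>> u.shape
(5, 5)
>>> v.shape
(5, 3)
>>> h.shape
(5, 5)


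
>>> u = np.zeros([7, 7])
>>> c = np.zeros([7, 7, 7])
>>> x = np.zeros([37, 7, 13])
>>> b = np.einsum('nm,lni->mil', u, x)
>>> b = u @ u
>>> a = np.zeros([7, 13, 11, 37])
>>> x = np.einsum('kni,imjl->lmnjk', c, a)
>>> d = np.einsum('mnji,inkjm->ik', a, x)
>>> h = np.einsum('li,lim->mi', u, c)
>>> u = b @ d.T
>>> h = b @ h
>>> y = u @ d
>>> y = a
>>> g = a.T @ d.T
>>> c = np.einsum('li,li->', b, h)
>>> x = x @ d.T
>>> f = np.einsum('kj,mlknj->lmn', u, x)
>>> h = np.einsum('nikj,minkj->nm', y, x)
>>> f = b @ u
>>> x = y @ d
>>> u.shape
(7, 37)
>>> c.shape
()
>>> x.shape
(7, 13, 11, 7)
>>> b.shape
(7, 7)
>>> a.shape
(7, 13, 11, 37)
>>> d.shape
(37, 7)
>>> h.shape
(7, 37)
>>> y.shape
(7, 13, 11, 37)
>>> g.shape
(37, 11, 13, 37)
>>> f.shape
(7, 37)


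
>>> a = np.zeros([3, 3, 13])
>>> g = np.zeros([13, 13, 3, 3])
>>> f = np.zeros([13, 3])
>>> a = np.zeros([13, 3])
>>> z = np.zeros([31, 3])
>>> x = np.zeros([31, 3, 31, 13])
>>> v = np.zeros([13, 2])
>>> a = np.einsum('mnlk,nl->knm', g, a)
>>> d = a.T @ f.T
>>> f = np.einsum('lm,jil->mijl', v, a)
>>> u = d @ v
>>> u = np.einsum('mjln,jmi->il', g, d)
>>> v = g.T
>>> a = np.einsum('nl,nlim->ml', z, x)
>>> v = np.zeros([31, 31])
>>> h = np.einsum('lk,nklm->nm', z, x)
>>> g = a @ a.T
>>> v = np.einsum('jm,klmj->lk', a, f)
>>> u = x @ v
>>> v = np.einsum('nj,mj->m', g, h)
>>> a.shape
(13, 3)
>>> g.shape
(13, 13)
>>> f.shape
(2, 13, 3, 13)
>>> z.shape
(31, 3)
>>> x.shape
(31, 3, 31, 13)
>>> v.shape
(31,)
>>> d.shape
(13, 13, 13)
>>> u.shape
(31, 3, 31, 2)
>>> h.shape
(31, 13)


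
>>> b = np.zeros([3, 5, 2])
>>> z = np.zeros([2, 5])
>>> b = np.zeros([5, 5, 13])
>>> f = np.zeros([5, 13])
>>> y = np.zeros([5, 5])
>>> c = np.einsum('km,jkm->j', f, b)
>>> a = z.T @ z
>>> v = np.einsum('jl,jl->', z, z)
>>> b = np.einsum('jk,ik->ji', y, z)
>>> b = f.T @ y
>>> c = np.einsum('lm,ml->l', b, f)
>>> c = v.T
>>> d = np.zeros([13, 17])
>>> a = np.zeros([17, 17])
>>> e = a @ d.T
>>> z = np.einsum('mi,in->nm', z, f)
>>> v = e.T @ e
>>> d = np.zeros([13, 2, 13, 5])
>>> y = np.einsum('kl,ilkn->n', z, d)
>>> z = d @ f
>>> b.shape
(13, 5)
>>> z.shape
(13, 2, 13, 13)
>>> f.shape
(5, 13)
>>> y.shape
(5,)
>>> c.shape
()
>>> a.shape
(17, 17)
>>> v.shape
(13, 13)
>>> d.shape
(13, 2, 13, 5)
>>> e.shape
(17, 13)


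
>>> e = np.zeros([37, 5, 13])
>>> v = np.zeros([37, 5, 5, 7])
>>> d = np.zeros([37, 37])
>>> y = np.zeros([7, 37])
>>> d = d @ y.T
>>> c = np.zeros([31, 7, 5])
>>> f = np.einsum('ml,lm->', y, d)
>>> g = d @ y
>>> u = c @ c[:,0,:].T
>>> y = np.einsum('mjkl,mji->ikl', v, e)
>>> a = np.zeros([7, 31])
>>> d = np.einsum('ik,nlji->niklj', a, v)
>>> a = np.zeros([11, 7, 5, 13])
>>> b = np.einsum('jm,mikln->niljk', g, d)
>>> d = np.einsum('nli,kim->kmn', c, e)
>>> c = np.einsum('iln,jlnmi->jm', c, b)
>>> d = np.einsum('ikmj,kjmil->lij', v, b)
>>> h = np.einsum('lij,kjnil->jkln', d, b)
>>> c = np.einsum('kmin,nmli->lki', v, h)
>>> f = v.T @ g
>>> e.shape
(37, 5, 13)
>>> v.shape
(37, 5, 5, 7)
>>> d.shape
(31, 37, 7)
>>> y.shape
(13, 5, 7)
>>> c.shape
(31, 37, 5)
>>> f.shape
(7, 5, 5, 37)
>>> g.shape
(37, 37)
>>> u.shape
(31, 7, 31)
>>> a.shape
(11, 7, 5, 13)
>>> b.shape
(5, 7, 5, 37, 31)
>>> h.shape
(7, 5, 31, 5)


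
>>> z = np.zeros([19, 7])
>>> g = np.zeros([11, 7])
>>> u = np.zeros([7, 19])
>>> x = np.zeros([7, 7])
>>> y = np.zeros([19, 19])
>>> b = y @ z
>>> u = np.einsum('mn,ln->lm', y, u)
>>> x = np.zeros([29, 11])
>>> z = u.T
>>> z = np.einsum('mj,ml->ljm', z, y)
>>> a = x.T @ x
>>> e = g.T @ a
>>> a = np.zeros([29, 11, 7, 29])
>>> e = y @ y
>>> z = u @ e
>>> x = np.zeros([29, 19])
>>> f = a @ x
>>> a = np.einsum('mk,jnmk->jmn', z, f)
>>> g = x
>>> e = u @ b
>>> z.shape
(7, 19)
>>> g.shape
(29, 19)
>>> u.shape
(7, 19)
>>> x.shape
(29, 19)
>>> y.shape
(19, 19)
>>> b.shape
(19, 7)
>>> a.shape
(29, 7, 11)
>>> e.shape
(7, 7)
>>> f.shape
(29, 11, 7, 19)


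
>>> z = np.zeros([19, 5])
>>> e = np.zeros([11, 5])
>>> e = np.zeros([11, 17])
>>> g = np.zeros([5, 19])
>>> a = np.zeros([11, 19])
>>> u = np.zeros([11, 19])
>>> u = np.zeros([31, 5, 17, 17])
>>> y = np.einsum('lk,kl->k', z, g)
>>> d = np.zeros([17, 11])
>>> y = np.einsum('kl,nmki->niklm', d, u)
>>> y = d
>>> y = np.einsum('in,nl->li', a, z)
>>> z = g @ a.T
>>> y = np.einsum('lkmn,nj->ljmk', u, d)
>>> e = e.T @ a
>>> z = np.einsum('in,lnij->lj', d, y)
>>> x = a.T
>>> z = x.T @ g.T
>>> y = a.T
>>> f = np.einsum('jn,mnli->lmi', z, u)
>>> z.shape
(11, 5)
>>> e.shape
(17, 19)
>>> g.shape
(5, 19)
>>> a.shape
(11, 19)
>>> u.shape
(31, 5, 17, 17)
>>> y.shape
(19, 11)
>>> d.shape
(17, 11)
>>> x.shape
(19, 11)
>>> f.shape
(17, 31, 17)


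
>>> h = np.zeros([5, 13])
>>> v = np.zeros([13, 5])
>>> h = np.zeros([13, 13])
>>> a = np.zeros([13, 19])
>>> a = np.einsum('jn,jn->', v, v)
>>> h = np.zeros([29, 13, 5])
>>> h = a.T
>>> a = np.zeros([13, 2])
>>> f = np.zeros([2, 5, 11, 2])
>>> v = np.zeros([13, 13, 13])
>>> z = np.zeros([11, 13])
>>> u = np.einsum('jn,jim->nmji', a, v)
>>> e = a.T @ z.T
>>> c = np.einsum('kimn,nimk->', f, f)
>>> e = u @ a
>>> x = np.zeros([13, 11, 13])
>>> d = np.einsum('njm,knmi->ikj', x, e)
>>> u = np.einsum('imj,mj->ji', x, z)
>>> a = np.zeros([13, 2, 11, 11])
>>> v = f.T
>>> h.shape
()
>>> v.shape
(2, 11, 5, 2)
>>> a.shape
(13, 2, 11, 11)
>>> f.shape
(2, 5, 11, 2)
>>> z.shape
(11, 13)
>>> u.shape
(13, 13)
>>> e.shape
(2, 13, 13, 2)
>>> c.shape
()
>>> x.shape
(13, 11, 13)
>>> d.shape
(2, 2, 11)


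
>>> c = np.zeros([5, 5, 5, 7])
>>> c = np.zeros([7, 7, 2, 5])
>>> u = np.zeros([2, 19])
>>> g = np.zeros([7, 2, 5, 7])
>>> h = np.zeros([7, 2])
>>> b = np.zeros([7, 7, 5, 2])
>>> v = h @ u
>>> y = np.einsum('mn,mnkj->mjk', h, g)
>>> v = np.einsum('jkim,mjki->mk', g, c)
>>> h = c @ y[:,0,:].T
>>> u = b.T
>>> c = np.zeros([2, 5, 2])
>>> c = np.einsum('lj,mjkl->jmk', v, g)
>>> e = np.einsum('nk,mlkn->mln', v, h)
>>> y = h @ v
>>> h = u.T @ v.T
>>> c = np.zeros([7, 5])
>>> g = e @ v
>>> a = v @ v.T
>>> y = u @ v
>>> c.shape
(7, 5)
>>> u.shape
(2, 5, 7, 7)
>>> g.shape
(7, 7, 2)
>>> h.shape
(7, 7, 5, 7)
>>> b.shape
(7, 7, 5, 2)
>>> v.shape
(7, 2)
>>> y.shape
(2, 5, 7, 2)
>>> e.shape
(7, 7, 7)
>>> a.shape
(7, 7)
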